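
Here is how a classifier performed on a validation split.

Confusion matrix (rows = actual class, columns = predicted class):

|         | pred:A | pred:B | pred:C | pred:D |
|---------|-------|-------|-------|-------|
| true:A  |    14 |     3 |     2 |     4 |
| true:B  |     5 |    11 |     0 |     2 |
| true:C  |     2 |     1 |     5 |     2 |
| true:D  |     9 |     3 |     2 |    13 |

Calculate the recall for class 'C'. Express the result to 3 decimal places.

0.500

One-vs-rest for 'C': TP = diagonal; FP = other classes predicted 'C'; FN = 'C' predicted as other.
recall = TP/(TP+FN).
C: TP=5, FN=2+1+2=5 → 5/10 = 0.5000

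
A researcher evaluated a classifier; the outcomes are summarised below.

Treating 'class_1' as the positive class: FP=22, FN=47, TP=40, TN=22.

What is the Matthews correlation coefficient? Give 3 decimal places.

-0.038

MCC = (TP·TN − FP·FN) / √((TP+FP)(TP+FN)(TN+FP)(TN+FN))
Numerator = 40·22 − 22·47 = -154
Denominator = √(62·87·44·69) = √16376184 = 4046.7498
MCC = -154 / 4046.7498 = -0.038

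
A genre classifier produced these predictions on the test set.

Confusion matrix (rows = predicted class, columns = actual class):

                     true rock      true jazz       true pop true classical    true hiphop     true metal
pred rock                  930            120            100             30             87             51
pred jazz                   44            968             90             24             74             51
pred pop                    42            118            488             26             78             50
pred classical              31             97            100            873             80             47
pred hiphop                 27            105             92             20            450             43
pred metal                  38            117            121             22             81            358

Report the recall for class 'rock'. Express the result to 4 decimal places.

0.8363

Treat 'rock' as positive and all other classes as negative.
recall = TP/(TP+FN).
rock: TP=930, FN=44+42+31+27+38=182 → 930/1112 = 0.83633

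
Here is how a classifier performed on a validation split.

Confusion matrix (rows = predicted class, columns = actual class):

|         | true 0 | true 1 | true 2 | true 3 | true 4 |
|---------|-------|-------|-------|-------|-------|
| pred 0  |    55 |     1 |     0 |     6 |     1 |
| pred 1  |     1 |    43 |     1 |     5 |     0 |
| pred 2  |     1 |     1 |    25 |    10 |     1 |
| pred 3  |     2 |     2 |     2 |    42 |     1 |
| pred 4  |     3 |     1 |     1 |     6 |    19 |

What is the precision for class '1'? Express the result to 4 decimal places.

precision = TP/(TP+FP).
1: TP=43, FP=1+1+5+0=7 → 43/50 = 0.86000

0.8600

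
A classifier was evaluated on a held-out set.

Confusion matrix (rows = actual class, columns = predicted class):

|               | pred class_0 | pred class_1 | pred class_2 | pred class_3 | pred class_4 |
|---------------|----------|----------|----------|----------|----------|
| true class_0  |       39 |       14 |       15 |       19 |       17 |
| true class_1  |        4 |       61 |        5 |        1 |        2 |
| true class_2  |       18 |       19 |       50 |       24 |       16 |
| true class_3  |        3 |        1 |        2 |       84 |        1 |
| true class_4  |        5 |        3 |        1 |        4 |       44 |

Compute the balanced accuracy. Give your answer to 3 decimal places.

0.660

Balanced accuracy = mean of per-class recall.
  class_0: recall = 39/104 = 0.3750
  class_1: recall = 61/73 = 0.8356
  class_2: recall = 50/127 = 0.3937
  class_3: recall = 84/91 = 0.9231
  class_4: recall = 44/57 = 0.7719
Mean = (0.3750 + 0.8356 + 0.3937 + 0.9231 + 0.7719) / 5 = 0.660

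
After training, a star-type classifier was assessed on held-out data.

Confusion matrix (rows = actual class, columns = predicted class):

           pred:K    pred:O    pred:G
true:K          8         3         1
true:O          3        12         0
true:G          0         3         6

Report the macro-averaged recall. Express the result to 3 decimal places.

Per-class recall (TP/(TP+FN)):
  K: TP=8, FN=3+1=4 → 8/12 = 0.6667
  O: TP=12, FN=3+0=3 → 12/15 = 0.8000
  G: TP=6, FN=0+3=3 → 6/9 = 0.6667
Macro-recall = mean = (0.6667 + 0.8000 + 0.6667) / 3 = 0.711

0.711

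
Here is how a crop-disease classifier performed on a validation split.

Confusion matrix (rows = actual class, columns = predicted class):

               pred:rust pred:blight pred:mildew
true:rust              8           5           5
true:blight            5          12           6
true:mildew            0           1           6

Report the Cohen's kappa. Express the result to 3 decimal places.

0.313

Observed agreement pₒ = trace/N = 26/48 = 0.5417
Expected agreement pₑ = Σ (rowᵢ·colᵢ)/N² = (18·13 + 23·18 + 7·17)/48² = 0.3329
κ = (pₒ − pₑ)/(1 − pₑ) = (0.5417 − 0.3329)/(1 − 0.3329) = 0.313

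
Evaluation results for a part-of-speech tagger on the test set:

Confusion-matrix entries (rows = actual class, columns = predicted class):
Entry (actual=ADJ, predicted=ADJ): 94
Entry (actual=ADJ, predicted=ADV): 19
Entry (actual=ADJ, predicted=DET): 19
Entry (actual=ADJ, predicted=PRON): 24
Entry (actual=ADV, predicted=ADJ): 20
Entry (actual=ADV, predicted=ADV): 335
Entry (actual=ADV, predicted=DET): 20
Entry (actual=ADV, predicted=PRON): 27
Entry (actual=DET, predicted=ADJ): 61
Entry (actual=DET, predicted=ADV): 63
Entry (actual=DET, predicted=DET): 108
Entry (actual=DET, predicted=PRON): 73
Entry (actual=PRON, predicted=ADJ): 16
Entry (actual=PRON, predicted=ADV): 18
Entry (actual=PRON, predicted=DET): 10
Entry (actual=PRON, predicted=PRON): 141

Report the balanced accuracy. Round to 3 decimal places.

Balanced accuracy = mean of per-class recall.
  ADJ: recall = 94/156 = 0.6026
  ADV: recall = 335/402 = 0.8333
  DET: recall = 108/305 = 0.3541
  PRON: recall = 141/185 = 0.7622
Mean = (0.6026 + 0.8333 + 0.3541 + 0.7622) / 4 = 0.638

0.638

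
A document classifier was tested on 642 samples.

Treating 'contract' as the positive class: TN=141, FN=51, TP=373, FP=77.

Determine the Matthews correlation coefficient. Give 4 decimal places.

0.5446

MCC = (TP·TN − FP·FN) / √((TP+FP)(TP+FN)(TN+FP)(TN+FN))
Numerator = 373·141 − 77·51 = 48666
Denominator = √(450·424·218·192) = √7986124800 = 89365.1207
MCC = 48666 / 89365.1207 = 0.5446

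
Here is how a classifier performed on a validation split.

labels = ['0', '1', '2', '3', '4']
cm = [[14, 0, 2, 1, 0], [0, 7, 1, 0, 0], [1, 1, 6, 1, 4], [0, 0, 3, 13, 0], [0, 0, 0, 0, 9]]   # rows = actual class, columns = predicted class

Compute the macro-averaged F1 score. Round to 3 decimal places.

Per-class F1 score (2·TP/(2·TP+FP+FN)):
  0: TP=14, FP=0+1+0+0=1, FN=0+2+1+0=3 → 28/32 = 0.8750
  1: TP=7, FP=0+1+0+0=1, FN=0+1+0+0=1 → 14/16 = 0.8750
  2: TP=6, FP=2+1+3+0=6, FN=1+1+1+4=7 → 12/25 = 0.4800
  3: TP=13, FP=1+0+1+0=2, FN=0+0+3+0=3 → 26/31 = 0.8387
  4: TP=9, FP=0+0+4+0=4, FN=0+0+0+0=0 → 18/22 = 0.8182
Macro-F1 score = mean = (0.8750 + 0.8750 + 0.4800 + 0.8387 + 0.8182) / 5 = 0.777

0.777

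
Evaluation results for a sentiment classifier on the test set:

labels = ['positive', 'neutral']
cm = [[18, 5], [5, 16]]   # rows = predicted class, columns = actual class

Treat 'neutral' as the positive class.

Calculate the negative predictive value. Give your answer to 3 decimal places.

0.783

NPV = TN/(TN+FN) = 18/(18+5) = 0.783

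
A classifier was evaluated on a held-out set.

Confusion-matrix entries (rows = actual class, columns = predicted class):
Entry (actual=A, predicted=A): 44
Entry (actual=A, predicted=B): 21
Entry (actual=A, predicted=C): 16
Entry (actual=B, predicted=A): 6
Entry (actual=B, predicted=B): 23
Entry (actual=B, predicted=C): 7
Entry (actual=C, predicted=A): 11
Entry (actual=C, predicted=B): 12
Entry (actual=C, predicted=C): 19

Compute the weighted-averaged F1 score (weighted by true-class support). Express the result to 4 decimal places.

Per-class F1 score (2·TP/(2·TP+FP+FN)):
  A: TP=44, FP=6+11=17, FN=21+16=37 → 88/142 = 0.61972
  B: TP=23, FP=21+12=33, FN=6+7=13 → 46/92 = 0.50000
  C: TP=19, FP=16+7=23, FN=11+12=23 → 38/84 = 0.45238
Weighted-F1 score = Σ (supportᵢ/N)·F1 scoreᵢ with N=159: (81/159)·0.61972 + (36/159)·0.50000 + (42/159)·0.45238 = 0.5484

0.5484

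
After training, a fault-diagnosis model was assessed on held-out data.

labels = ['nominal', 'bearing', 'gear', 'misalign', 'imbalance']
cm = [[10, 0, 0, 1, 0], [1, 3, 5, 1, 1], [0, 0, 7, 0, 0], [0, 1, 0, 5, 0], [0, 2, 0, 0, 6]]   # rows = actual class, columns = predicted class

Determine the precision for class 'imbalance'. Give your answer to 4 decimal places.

0.8571

One-vs-rest for 'imbalance': TP = diagonal; FP = other classes predicted 'imbalance'; FN = 'imbalance' predicted as other.
precision = TP/(TP+FP).
imbalance: TP=6, FP=0+1+0+0=1 → 6/7 = 0.85714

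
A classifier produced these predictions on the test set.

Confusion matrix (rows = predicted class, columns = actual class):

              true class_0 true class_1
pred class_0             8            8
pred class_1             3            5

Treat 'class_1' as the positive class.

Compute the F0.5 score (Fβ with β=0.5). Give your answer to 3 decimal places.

0.556

Fβ = (1+β²)·TP / ((1+β²)·TP + β²·FN + FP), with β²=1/4
= 1.25·5 / (1.25·5 + 0.25·8 + 3) = 0.556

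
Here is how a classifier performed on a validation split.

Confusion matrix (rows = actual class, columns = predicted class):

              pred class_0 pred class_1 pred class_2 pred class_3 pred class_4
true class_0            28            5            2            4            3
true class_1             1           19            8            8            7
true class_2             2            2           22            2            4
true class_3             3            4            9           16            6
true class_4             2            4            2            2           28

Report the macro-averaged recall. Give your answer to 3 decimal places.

Per-class recall (TP/(TP+FN)):
  class_0: TP=28, FN=5+2+4+3=14 → 28/42 = 0.6667
  class_1: TP=19, FN=1+8+8+7=24 → 19/43 = 0.4419
  class_2: TP=22, FN=2+2+2+4=10 → 22/32 = 0.6875
  class_3: TP=16, FN=3+4+9+6=22 → 16/38 = 0.4211
  class_4: TP=28, FN=2+4+2+2=10 → 28/38 = 0.7368
Macro-recall = mean = (0.6667 + 0.4419 + 0.6875 + 0.4211 + 0.7368) / 5 = 0.591

0.591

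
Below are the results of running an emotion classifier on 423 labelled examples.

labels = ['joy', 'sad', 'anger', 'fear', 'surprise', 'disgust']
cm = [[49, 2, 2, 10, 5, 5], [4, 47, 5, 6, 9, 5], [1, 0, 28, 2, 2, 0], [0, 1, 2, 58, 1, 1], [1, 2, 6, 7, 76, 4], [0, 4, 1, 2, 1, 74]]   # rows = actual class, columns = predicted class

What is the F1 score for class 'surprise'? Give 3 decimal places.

0.800

Treat 'surprise' as positive and all other classes as negative.
F1 score = 2·TP/(2·TP+FP+FN).
surprise: TP=76, FP=5+9+2+1+1=18, FN=1+2+6+7+4=20 → 152/190 = 0.8000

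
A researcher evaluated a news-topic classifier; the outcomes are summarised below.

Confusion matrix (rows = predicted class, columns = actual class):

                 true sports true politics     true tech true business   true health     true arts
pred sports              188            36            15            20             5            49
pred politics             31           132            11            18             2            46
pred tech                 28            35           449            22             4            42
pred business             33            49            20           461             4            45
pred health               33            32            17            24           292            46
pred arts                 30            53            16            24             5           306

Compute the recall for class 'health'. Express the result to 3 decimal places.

Treat 'health' as positive and all other classes as negative.
recall = TP/(TP+FN).
health: TP=292, FN=5+2+4+4+5=20 → 292/312 = 0.9359

0.936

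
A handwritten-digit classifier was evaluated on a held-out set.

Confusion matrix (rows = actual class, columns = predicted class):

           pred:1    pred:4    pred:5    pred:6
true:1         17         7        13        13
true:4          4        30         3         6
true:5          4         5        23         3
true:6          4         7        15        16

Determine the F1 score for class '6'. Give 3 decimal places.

Take TP from the diagonal, FP from the rest of the '6' prediction marginal, FN from the rest of the '6' actual marginal.
F1 score = 2·TP/(2·TP+FP+FN).
6: TP=16, FP=13+6+3=22, FN=4+7+15=26 → 32/80 = 0.4000

0.400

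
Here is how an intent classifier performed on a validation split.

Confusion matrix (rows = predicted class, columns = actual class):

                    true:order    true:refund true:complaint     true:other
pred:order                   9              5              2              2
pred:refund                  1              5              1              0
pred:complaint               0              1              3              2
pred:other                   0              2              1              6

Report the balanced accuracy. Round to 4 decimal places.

0.5783

Balanced accuracy = mean of per-class recall.
  order: recall = 9/10 = 0.90000
  refund: recall = 5/13 = 0.38462
  complaint: recall = 3/7 = 0.42857
  other: recall = 6/10 = 0.60000
Mean = (0.90000 + 0.38462 + 0.42857 + 0.60000) / 4 = 0.5783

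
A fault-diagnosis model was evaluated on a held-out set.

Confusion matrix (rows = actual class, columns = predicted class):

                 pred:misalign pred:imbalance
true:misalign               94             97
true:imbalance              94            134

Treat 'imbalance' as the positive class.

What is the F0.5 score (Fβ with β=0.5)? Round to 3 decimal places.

0.582

Fβ = (1+β²)·TP / ((1+β²)·TP + β²·FN + FP), with β²=1/4
= 1.25·134 / (1.25·134 + 0.25·94 + 97) = 0.582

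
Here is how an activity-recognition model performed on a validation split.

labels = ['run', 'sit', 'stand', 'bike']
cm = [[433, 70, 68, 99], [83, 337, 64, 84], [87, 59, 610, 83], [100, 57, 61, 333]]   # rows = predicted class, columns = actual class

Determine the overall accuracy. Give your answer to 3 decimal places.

Accuracy = trace / total = (433+337+610+333=1713) / 2628 = 1713/2628 = 0.652

0.652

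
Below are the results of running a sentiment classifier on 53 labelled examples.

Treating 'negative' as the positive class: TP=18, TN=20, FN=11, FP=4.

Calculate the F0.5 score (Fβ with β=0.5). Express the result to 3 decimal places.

Fβ = (1+β²)·TP / ((1+β²)·TP + β²·FN + FP), with β²=1/4
= 1.25·18 / (1.25·18 + 0.25·11 + 4) = 0.769

0.769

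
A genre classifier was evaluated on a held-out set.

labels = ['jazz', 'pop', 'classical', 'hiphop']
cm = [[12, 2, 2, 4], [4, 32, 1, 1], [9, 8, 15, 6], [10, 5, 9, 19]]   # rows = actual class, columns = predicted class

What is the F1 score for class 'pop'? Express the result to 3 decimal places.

0.753

One-vs-rest for 'pop': TP = diagonal; FP = other classes predicted 'pop'; FN = 'pop' predicted as other.
F1 score = 2·TP/(2·TP+FP+FN).
pop: TP=32, FP=2+8+5=15, FN=4+1+1=6 → 64/85 = 0.7529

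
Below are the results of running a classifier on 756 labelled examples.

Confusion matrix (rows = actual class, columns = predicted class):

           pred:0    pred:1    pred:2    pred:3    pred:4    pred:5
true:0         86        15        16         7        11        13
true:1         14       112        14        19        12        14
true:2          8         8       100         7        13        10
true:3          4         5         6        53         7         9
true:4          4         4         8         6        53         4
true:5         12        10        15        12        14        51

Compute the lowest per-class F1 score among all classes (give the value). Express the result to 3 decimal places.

Per-class F1 score (2·TP/(2·TP+FP+FN)):
  0: TP=86, FP=14+8+4+4+12=42, FN=15+16+7+11+13=62 → 172/276 = 0.6232
  1: TP=112, FP=15+8+5+4+10=42, FN=14+14+19+12+14=73 → 224/339 = 0.6608
  2: TP=100, FP=16+14+6+8+15=59, FN=8+8+7+13+10=46 → 200/305 = 0.6557
  3: TP=53, FP=7+19+7+6+12=51, FN=4+5+6+7+9=31 → 106/188 = 0.5638
  4: TP=53, FP=11+12+13+7+14=57, FN=4+4+8+6+4=26 → 106/189 = 0.5608
  5: TP=51, FP=13+14+10+9+4=50, FN=12+10+15+12+14=63 → 102/215 = 0.4744
Lowest is class '5' with F1 score = 0.474.

0.474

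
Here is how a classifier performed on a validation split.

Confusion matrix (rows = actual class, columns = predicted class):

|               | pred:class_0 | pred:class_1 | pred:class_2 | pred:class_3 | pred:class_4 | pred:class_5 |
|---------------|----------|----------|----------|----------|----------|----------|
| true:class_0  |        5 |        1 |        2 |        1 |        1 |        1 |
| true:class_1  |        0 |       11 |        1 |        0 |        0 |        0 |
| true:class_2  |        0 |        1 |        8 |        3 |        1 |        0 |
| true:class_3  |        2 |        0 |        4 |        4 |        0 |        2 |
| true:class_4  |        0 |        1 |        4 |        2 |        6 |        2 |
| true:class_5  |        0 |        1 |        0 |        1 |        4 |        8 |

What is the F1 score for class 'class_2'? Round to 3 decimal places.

0.500

Treat 'class_2' as positive and all other classes as negative.
F1 score = 2·TP/(2·TP+FP+FN).
class_2: TP=8, FP=2+1+4+4+0=11, FN=0+1+3+1+0=5 → 16/32 = 0.5000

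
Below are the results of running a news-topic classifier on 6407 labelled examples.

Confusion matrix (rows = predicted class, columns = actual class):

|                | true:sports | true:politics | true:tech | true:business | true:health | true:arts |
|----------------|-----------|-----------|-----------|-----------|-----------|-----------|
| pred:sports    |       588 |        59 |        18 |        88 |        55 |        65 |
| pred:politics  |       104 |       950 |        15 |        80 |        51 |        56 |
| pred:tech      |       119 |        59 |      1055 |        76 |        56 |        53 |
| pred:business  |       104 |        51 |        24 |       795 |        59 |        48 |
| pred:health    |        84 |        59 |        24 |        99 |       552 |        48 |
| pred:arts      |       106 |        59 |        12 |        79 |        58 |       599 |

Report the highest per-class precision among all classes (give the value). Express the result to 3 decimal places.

0.756

Per-class precision (TP/(TP+FP)):
  sports: TP=588, FP=59+18+88+55+65=285 → 588/873 = 0.6735
  politics: TP=950, FP=104+15+80+51+56=306 → 950/1256 = 0.7564
  tech: TP=1055, FP=119+59+76+56+53=363 → 1055/1418 = 0.7440
  business: TP=795, FP=104+51+24+59+48=286 → 795/1081 = 0.7354
  health: TP=552, FP=84+59+24+99+48=314 → 552/866 = 0.6374
  arts: TP=599, FP=106+59+12+79+58=314 → 599/913 = 0.6561
Highest is class 'politics' with precision = 0.756.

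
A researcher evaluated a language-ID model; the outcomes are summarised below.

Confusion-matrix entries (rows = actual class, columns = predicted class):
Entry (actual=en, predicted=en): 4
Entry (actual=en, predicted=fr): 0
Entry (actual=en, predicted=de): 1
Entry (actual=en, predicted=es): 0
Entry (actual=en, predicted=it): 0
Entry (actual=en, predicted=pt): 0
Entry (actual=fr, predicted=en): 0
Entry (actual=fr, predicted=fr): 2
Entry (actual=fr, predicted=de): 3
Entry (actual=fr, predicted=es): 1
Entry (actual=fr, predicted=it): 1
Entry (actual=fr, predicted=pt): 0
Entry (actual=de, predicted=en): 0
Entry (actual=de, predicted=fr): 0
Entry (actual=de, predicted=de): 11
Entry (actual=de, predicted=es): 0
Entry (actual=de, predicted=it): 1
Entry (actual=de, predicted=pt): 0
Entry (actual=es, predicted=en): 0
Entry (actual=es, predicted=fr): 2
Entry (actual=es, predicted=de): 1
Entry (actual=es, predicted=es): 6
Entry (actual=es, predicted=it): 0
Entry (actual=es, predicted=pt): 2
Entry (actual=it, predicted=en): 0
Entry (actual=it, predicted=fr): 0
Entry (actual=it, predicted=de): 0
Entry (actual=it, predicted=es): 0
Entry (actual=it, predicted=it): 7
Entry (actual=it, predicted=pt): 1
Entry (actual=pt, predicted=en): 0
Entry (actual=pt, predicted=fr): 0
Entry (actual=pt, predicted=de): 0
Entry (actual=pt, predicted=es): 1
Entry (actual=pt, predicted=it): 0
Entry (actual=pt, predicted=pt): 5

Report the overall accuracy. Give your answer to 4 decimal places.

Accuracy = trace / total = (4+2+11+6+7+5=35) / 49 = 35/49 = 0.7143

0.7143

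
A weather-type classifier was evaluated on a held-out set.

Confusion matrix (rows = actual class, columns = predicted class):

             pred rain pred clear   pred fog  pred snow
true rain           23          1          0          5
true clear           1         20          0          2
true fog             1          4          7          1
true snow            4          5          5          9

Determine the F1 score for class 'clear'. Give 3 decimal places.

0.755

Take TP from the diagonal, FP from the rest of the 'clear' prediction marginal, FN from the rest of the 'clear' actual marginal.
F1 score = 2·TP/(2·TP+FP+FN).
clear: TP=20, FP=1+4+5=10, FN=1+0+2=3 → 40/53 = 0.7547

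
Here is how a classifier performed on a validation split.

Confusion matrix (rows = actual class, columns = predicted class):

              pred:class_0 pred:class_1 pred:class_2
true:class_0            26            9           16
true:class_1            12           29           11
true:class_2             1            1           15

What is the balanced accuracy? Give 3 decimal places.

0.650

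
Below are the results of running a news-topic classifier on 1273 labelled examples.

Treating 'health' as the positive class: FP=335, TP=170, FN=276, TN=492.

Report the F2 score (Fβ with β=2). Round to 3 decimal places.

0.371

Fβ = (1+β²)·TP / ((1+β²)·TP + β²·FN + FP), with β²=4
= 5·170 / (5·170 + 4·276 + 335) = 0.371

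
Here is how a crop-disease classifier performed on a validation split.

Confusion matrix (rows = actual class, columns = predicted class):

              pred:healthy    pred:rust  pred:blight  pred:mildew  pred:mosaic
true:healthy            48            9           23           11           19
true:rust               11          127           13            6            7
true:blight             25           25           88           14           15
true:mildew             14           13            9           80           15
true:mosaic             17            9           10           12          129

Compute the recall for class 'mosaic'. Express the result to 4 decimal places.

0.7288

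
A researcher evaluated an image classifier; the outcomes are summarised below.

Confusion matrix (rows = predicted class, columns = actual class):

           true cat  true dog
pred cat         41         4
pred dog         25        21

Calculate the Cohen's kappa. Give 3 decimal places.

Observed agreement pₒ = trace/N = 62/91 = 0.6813
Expected agreement pₑ = Σ (rowᵢ·colᵢ)/N² = (66·45 + 25·46)/91² = 0.4975
κ = (pₒ − pₑ)/(1 − pₑ) = (0.6813 − 0.4975)/(1 − 0.4975) = 0.366

0.366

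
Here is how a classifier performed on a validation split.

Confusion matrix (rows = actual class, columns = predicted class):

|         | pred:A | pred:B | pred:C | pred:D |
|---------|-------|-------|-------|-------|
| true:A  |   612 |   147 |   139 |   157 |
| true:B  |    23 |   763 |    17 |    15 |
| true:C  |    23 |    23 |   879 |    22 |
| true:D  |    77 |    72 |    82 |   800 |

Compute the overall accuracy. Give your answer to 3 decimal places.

0.793

Accuracy = trace / total = (612+763+879+800=3054) / 3851 = 3054/3851 = 0.793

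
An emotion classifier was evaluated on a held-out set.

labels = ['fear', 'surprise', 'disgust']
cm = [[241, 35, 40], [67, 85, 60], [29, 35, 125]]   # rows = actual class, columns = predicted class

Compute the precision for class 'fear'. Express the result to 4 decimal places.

precision = TP/(TP+FP).
fear: TP=241, FP=67+29=96 → 241/337 = 0.71513

0.7151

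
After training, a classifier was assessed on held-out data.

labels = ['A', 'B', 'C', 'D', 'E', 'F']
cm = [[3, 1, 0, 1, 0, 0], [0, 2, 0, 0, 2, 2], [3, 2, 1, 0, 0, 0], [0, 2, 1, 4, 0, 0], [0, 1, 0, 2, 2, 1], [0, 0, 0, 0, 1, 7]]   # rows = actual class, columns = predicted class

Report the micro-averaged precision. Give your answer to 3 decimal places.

0.500

Micro-averaging pools counts across classes: ΣTP=19, ΣFP=19, ΣFN=19.
Micro-precision = TP/(TP+FP) on pooled counts = 0.500 (equals overall accuracy in single-label multiclass).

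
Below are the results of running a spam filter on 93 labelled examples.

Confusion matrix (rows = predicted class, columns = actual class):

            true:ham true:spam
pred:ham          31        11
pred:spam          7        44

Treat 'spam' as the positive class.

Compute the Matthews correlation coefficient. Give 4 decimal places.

0.6083

MCC = (TP·TN − FP·FN) / √((TP+FP)(TP+FN)(TN+FP)(TN+FN))
Numerator = 44·31 − 7·11 = 1287
Denominator = √(51·55·38·42) = √4476780 = 2115.8403
MCC = 1287 / 2115.8403 = 0.6083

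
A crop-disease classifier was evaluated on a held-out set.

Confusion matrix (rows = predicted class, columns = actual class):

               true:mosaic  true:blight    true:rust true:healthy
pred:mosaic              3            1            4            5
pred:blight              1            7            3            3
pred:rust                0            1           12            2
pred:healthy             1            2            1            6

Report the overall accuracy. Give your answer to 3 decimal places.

0.538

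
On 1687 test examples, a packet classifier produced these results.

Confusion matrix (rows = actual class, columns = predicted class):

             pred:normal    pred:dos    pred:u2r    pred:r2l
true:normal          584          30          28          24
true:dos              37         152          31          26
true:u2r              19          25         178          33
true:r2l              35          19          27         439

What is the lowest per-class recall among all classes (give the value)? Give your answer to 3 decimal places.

Per-class recall (TP/(TP+FN)):
  normal: TP=584, FN=30+28+24=82 → 584/666 = 0.8769
  dos: TP=152, FN=37+31+26=94 → 152/246 = 0.6179
  u2r: TP=178, FN=19+25+33=77 → 178/255 = 0.6980
  r2l: TP=439, FN=35+19+27=81 → 439/520 = 0.8442
Lowest is class 'dos' with recall = 0.618.

0.618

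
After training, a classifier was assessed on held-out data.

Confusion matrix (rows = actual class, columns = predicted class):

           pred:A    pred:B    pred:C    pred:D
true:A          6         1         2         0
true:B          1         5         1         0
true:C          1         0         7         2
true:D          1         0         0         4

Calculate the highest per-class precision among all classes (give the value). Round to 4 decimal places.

Per-class precision (TP/(TP+FP)):
  A: TP=6, FP=1+1+1=3 → 6/9 = 0.66667
  B: TP=5, FP=1+0+0=1 → 5/6 = 0.83333
  C: TP=7, FP=2+1+0=3 → 7/10 = 0.70000
  D: TP=4, FP=0+0+2=2 → 4/6 = 0.66667
Highest is class 'B' with precision = 0.8333.

0.8333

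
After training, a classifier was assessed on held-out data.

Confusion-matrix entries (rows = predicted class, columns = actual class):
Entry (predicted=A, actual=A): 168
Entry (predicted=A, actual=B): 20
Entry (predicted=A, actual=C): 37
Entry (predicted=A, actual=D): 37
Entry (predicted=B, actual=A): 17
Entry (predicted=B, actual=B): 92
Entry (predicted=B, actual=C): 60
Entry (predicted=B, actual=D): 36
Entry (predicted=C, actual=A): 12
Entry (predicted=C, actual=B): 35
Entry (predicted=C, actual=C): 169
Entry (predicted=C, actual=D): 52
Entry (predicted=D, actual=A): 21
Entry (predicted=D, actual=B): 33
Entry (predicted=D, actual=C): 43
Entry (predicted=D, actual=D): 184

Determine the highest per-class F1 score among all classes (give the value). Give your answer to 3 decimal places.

Per-class F1 score (2·TP/(2·TP+FP+FN)):
  A: TP=168, FP=20+37+37=94, FN=17+12+21=50 → 336/480 = 0.7000
  B: TP=92, FP=17+60+36=113, FN=20+35+33=88 → 184/385 = 0.4779
  C: TP=169, FP=12+35+52=99, FN=37+60+43=140 → 338/577 = 0.5858
  D: TP=184, FP=21+33+43=97, FN=37+36+52=125 → 368/590 = 0.6237
Highest is class 'A' with F1 score = 0.700.

0.700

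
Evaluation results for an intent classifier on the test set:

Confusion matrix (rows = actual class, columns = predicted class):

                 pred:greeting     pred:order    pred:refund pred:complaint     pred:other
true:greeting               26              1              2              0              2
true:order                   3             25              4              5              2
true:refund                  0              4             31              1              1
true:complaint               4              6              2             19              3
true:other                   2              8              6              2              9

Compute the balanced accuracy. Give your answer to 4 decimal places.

0.6419

Balanced accuracy = mean of per-class recall.
  greeting: recall = 26/31 = 0.83871
  order: recall = 25/39 = 0.64103
  refund: recall = 31/37 = 0.83784
  complaint: recall = 19/34 = 0.55882
  other: recall = 9/27 = 0.33333
Mean = (0.83871 + 0.64103 + 0.83784 + 0.55882 + 0.33333) / 5 = 0.6419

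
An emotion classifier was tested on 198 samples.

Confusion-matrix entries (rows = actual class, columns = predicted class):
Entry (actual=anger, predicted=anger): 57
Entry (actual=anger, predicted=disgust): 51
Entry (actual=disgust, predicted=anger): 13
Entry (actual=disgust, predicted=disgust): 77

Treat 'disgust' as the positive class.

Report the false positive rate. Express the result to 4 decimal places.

0.4722

FPR = FP/(FP+TN) = 51/(51+57) = 0.4722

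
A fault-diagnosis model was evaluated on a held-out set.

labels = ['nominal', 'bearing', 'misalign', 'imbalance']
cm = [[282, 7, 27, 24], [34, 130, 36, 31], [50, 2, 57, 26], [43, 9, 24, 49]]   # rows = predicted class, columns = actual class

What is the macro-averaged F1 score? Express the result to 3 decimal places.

0.558

Per-class F1 score (2·TP/(2·TP+FP+FN)):
  nominal: TP=282, FP=7+27+24=58, FN=34+50+43=127 → 564/749 = 0.7530
  bearing: TP=130, FP=34+36+31=101, FN=7+2+9=18 → 260/379 = 0.6860
  misalign: TP=57, FP=50+2+26=78, FN=27+36+24=87 → 114/279 = 0.4086
  imbalance: TP=49, FP=43+9+24=76, FN=24+31+26=81 → 98/255 = 0.3843
Macro-F1 score = mean = (0.7530 + 0.6860 + 0.4086 + 0.3843) / 4 = 0.558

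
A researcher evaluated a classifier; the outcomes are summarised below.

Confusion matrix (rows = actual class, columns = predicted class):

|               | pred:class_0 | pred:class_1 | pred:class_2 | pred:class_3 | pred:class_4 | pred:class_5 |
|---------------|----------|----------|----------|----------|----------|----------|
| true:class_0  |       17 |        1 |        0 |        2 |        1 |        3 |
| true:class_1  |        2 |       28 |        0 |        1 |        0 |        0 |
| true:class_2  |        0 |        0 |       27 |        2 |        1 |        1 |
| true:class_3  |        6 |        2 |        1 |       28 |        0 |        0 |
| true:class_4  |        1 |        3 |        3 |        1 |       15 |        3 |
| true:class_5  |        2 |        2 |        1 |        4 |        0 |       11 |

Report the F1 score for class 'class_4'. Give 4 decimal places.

One-vs-rest for 'class_4': TP = diagonal; FP = other classes predicted 'class_4'; FN = 'class_4' predicted as other.
F1 score = 2·TP/(2·TP+FP+FN).
class_4: TP=15, FP=1+0+1+0+0=2, FN=1+3+3+1+3=11 → 30/43 = 0.69767

0.6977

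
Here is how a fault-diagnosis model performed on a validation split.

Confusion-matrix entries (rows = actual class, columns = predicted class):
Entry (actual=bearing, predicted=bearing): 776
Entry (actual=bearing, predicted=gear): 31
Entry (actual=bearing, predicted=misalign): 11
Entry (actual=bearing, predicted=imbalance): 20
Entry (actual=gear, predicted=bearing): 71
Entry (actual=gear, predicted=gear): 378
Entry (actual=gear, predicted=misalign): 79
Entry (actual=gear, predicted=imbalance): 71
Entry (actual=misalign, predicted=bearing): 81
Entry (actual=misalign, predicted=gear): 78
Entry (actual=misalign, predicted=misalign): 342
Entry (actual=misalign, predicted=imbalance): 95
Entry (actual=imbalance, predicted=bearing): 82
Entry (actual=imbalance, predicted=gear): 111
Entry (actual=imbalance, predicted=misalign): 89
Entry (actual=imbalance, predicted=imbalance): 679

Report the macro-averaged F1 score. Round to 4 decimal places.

Per-class F1 score (2·TP/(2·TP+FP+FN)):
  bearing: TP=776, FP=71+81+82=234, FN=31+11+20=62 → 1552/1848 = 0.83983
  gear: TP=378, FP=31+78+111=220, FN=71+79+71=221 → 756/1197 = 0.63158
  misalign: TP=342, FP=11+79+89=179, FN=81+78+95=254 → 684/1117 = 0.61235
  imbalance: TP=679, FP=20+71+95=186, FN=82+111+89=282 → 1358/1826 = 0.74370
Macro-F1 score = mean = (0.83983 + 0.63158 + 0.61235 + 0.74370) / 4 = 0.7069

0.7069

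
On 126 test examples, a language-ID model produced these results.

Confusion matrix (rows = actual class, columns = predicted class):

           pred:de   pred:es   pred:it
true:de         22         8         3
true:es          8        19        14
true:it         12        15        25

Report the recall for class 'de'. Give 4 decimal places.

Treat 'de' as positive and all other classes as negative.
recall = TP/(TP+FN).
de: TP=22, FN=8+3=11 → 22/33 = 0.66667

0.6667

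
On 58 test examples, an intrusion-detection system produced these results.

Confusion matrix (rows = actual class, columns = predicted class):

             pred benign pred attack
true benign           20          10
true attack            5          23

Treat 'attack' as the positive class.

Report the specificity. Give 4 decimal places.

0.6667

Specificity = TN/(TN+FP) = 20/(20+10) = 0.6667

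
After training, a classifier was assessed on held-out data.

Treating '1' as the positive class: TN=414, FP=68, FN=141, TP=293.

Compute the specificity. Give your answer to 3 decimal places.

Specificity = TN/(TN+FP) = 414/(414+68) = 0.859

0.859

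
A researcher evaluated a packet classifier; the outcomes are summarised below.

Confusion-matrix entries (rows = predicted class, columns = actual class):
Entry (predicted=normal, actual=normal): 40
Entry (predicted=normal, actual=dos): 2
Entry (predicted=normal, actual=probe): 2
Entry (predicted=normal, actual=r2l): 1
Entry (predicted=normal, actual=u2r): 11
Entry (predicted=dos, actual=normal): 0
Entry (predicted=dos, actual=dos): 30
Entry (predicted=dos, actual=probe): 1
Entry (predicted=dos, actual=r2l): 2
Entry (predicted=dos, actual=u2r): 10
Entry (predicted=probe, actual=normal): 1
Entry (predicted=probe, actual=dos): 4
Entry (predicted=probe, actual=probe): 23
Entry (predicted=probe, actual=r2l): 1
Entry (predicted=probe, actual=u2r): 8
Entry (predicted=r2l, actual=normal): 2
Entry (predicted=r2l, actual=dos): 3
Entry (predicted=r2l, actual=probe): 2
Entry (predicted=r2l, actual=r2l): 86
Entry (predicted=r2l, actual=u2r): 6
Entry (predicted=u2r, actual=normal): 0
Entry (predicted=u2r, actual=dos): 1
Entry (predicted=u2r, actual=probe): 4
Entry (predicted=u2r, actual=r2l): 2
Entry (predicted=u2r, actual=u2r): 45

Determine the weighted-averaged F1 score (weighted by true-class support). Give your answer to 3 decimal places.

0.775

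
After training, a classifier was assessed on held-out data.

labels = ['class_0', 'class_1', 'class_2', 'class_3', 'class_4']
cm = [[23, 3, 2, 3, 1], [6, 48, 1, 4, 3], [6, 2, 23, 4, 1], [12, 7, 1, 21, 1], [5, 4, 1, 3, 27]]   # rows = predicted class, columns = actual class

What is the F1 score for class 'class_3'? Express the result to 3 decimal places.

0.545

Treat 'class_3' as positive and all other classes as negative.
F1 score = 2·TP/(2·TP+FP+FN).
class_3: TP=21, FP=12+7+1+1=21, FN=3+4+4+3=14 → 42/77 = 0.5455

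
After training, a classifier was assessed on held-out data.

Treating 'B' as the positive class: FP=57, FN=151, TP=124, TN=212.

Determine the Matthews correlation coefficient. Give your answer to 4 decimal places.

0.2536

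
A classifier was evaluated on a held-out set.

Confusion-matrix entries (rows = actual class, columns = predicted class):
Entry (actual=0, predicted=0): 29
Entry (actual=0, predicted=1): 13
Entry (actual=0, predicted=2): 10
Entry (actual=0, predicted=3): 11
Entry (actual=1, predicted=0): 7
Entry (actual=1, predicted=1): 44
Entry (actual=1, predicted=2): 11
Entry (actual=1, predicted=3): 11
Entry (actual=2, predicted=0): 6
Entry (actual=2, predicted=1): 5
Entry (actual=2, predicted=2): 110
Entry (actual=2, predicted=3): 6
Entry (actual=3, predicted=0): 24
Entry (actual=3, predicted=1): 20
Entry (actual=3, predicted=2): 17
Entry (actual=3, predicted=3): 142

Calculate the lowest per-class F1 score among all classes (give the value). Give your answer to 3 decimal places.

Per-class F1 score (2·TP/(2·TP+FP+FN)):
  0: TP=29, FP=7+6+24=37, FN=13+10+11=34 → 58/129 = 0.4496
  1: TP=44, FP=13+5+20=38, FN=7+11+11=29 → 88/155 = 0.5677
  2: TP=110, FP=10+11+17=38, FN=6+5+6=17 → 220/275 = 0.8000
  3: TP=142, FP=11+11+6=28, FN=24+20+17=61 → 284/373 = 0.7614
Lowest is class '0' with F1 score = 0.450.

0.450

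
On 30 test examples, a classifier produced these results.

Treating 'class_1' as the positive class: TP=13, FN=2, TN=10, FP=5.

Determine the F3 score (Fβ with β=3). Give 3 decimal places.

0.850

Fβ = (1+β²)·TP / ((1+β²)·TP + β²·FN + FP), with β²=9
= 10·13 / (10·13 + 9·2 + 5) = 0.850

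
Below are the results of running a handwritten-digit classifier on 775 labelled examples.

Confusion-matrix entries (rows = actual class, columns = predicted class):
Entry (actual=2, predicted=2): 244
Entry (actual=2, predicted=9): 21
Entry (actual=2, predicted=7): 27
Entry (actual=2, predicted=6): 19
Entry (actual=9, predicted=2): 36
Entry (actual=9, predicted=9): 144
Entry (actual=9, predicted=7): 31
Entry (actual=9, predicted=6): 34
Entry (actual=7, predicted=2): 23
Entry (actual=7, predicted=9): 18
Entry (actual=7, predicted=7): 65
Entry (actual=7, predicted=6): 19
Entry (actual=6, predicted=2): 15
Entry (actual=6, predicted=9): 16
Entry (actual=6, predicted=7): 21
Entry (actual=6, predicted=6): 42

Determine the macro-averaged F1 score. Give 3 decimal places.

Per-class F1 score (2·TP/(2·TP+FP+FN)):
  2: TP=244, FP=36+23+15=74, FN=21+27+19=67 → 488/629 = 0.7758
  9: TP=144, FP=21+18+16=55, FN=36+31+34=101 → 288/444 = 0.6486
  7: TP=65, FP=27+31+21=79, FN=23+18+19=60 → 130/269 = 0.4833
  6: TP=42, FP=19+34+19=72, FN=15+16+21=52 → 84/208 = 0.4038
Macro-F1 score = mean = (0.7758 + 0.6486 + 0.4833 + 0.4038) / 4 = 0.578

0.578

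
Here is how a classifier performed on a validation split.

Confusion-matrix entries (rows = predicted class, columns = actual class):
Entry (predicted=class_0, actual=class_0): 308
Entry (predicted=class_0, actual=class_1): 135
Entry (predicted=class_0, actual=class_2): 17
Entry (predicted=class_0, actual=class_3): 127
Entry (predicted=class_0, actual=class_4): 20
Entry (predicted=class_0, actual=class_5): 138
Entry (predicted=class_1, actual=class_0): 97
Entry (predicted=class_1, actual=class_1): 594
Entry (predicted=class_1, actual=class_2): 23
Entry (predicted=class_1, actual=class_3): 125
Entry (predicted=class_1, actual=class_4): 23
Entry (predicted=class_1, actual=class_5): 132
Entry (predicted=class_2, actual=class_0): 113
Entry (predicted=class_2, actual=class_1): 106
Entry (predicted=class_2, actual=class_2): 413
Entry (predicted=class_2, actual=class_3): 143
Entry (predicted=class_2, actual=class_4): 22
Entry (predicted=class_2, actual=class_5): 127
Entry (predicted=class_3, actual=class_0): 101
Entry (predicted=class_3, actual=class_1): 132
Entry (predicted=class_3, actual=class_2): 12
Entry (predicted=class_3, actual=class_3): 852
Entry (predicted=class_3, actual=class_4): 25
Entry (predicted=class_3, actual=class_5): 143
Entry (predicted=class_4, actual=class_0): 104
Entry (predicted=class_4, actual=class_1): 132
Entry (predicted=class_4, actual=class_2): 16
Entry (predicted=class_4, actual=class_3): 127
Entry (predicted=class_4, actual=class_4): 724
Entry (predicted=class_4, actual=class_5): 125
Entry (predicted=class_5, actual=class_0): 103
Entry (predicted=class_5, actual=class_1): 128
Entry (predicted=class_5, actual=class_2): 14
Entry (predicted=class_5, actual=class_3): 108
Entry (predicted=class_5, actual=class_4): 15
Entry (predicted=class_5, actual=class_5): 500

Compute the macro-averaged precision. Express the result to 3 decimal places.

0.550

Per-class precision (TP/(TP+FP)):
  class_0: TP=308, FP=135+17+127+20+138=437 → 308/745 = 0.4134
  class_1: TP=594, FP=97+23+125+23+132=400 → 594/994 = 0.5976
  class_2: TP=413, FP=113+106+143+22+127=511 → 413/924 = 0.4470
  class_3: TP=852, FP=101+132+12+25+143=413 → 852/1265 = 0.6735
  class_4: TP=724, FP=104+132+16+127+125=504 → 724/1228 = 0.5896
  class_5: TP=500, FP=103+128+14+108+15=368 → 500/868 = 0.5760
Macro-precision = mean = (0.4134 + 0.5976 + 0.4470 + 0.6735 + 0.5896 + 0.5760) / 6 = 0.550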